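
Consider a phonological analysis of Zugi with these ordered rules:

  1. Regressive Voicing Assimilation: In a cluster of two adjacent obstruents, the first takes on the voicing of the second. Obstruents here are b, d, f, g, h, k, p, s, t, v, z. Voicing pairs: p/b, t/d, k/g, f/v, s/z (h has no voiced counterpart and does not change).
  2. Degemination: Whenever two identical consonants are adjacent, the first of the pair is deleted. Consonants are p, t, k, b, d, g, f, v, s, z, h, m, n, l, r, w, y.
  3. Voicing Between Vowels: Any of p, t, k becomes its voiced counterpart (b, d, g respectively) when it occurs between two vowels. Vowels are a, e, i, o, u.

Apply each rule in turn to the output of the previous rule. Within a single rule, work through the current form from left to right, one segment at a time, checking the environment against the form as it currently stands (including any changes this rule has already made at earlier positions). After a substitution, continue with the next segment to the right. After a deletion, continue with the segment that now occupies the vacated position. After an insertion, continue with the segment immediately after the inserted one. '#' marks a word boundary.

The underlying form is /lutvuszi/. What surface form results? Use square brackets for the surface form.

[ludvuzi]

1 Regressive Voicing Assimilation: [lutvuszi] → [ludvuzzi]
2 Degemination: [ludvuzzi] → [ludvuzi]
3 Voicing Between Vowels: no change — [ludvuzi]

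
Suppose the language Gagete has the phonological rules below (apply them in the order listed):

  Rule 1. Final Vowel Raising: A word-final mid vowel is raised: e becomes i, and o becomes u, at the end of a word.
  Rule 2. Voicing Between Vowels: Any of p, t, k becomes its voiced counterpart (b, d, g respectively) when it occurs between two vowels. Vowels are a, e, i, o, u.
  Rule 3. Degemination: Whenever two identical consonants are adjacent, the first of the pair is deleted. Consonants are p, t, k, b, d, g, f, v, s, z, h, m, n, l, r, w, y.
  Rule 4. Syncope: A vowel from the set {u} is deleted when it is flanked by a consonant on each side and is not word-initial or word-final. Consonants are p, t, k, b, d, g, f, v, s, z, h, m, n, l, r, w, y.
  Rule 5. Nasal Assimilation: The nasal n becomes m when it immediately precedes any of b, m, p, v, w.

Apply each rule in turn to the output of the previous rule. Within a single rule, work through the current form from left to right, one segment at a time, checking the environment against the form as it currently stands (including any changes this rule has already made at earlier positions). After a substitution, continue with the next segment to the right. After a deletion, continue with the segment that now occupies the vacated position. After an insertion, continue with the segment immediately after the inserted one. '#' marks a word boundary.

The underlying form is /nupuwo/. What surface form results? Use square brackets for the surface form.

[mbwu]

Rule 1 Final Vowel Raising: [nupuwo] → [nupuwu]
Rule 2 Voicing Between Vowels: [nupuwu] → [nubuwu]
Rule 3 Degemination: no change — [nubuwu]
Rule 4 Syncope: [nubuwu] → [nbwu]
Rule 5 Nasal Assimilation: [nbwu] → [mbwu]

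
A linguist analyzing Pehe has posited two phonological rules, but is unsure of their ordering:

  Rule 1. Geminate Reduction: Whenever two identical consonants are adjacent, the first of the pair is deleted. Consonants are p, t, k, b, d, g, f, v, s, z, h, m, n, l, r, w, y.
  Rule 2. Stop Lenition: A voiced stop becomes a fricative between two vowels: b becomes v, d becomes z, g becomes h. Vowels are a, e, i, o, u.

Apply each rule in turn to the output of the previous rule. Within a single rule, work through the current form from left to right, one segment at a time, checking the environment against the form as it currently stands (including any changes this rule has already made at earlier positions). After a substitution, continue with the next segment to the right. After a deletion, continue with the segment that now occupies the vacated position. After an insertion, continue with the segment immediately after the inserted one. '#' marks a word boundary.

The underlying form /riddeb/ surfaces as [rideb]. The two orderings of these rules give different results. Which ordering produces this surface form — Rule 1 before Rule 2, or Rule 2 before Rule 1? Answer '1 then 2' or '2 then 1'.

Order 1 then 2:
  1 Geminate Reduction: [riddeb] → [rideb]
  2 Stop Lenition: [rideb] → [rizeb]
  result: [rizeb]
Order 2 then 1:
  2 Stop Lenition: no change — [riddeb]
  1 Geminate Reduction: [riddeb] → [rideb]
  result: [rideb]

2 then 1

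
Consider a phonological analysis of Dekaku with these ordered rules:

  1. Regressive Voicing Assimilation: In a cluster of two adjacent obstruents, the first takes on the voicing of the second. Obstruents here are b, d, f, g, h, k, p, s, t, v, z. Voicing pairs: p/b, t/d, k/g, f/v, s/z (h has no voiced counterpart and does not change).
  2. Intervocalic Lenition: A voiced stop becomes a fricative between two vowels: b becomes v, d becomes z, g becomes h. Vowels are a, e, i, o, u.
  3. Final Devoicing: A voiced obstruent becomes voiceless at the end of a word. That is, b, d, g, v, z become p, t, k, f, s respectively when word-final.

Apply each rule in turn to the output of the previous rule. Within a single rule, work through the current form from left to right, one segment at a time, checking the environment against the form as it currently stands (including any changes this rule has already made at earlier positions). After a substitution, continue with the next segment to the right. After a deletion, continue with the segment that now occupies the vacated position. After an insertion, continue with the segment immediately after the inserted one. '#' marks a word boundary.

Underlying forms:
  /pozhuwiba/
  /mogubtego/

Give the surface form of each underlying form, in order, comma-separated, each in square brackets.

/pozhuwiba/:
  1 Regressive Voicing Assimilation: [pozhuwiba] → [poshuwiba]
  2 Intervocalic Lenition: [poshuwiba] → [poshuwiva]
  3 Final Devoicing: no change — [poshuwiva]
/mogubtego/:
  1 Regressive Voicing Assimilation: [mogubtego] → [moguptego]
  2 Intervocalic Lenition: [moguptego] → [mohupteho]
  3 Final Devoicing: no change — [mohupteho]

[poshuwiva], [mohupteho]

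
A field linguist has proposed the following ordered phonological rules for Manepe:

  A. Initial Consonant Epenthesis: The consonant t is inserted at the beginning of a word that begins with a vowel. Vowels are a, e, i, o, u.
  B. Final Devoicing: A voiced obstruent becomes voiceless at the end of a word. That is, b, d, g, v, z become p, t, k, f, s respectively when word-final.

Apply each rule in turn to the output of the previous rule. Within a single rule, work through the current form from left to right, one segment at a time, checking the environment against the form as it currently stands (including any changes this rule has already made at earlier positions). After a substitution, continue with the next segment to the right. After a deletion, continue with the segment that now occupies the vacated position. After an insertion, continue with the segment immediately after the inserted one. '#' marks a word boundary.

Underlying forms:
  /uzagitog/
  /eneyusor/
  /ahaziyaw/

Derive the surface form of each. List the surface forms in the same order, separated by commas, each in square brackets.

[tuzagitok], [teneyusor], [tahaziyaw]

/uzagitog/:
  A Initial Consonant Epenthesis: [uzagitog] → [tuzagitog]
  B Final Devoicing: [tuzagitog] → [tuzagitok]
/eneyusor/:
  A Initial Consonant Epenthesis: [eneyusor] → [teneyusor]
  B Final Devoicing: no change — [teneyusor]
/ahaziyaw/:
  A Initial Consonant Epenthesis: [ahaziyaw] → [tahaziyaw]
  B Final Devoicing: no change — [tahaziyaw]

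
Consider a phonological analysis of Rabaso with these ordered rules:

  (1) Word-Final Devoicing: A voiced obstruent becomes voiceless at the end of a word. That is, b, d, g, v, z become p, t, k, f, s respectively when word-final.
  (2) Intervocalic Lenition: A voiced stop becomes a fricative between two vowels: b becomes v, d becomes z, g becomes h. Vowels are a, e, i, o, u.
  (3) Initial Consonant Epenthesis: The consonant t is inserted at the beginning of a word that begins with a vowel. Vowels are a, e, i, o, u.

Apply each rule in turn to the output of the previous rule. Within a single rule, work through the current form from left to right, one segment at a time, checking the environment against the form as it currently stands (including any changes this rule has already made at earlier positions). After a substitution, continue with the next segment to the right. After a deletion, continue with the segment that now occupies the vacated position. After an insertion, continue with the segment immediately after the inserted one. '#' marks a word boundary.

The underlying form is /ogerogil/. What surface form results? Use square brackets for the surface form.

(1) Word-Final Devoicing: no change — [ogerogil]
(2) Intervocalic Lenition: [ogerogil] → [oherohil]
(3) Initial Consonant Epenthesis: [oherohil] → [toherohil]

[toherohil]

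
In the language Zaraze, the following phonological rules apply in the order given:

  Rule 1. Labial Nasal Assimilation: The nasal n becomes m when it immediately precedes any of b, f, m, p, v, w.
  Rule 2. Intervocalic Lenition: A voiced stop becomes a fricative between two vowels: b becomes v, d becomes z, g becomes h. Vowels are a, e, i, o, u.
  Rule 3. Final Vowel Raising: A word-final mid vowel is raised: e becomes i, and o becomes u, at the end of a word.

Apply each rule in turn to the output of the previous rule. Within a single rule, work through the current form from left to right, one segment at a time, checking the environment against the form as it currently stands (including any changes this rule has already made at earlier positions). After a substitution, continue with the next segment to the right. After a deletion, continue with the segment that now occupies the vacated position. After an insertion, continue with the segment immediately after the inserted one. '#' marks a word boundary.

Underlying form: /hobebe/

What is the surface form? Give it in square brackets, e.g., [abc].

Rule 1 Labial Nasal Assimilation: no change — [hobebe]
Rule 2 Intervocalic Lenition: [hobebe] → [hoveve]
Rule 3 Final Vowel Raising: [hoveve] → [hovevi]

[hovevi]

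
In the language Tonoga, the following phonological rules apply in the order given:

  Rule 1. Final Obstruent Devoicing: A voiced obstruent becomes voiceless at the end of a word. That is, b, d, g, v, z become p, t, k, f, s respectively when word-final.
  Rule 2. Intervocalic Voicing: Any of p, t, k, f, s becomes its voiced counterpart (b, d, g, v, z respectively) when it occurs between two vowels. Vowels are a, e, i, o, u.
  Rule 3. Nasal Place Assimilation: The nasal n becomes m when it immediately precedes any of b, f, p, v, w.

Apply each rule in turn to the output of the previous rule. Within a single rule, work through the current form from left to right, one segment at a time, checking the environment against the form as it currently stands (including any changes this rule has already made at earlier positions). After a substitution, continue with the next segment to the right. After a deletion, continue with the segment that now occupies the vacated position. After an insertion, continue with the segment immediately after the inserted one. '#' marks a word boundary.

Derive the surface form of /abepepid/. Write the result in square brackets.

[abebebit]

Rule 1 Final Obstruent Devoicing: [abepepid] → [abepepit]
Rule 2 Intervocalic Voicing: [abepepit] → [abebebit]
Rule 3 Nasal Place Assimilation: no change — [abebebit]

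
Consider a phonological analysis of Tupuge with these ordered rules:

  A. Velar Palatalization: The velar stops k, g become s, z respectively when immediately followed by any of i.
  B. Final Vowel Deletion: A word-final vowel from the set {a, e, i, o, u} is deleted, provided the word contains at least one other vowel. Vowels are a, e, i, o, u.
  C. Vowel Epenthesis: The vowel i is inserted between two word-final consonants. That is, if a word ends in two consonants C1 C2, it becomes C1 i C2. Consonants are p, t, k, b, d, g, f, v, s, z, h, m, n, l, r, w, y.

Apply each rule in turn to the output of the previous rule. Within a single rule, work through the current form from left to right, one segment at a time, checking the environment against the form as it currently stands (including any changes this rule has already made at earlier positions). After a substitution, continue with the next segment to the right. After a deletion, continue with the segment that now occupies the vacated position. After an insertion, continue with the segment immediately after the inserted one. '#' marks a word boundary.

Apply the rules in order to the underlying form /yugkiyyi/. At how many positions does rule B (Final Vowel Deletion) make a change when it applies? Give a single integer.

A Velar Palatalization: [yugkiyyi] → [yugsiyyi]
B Final Vowel Deletion: [yugsiyyi] → [yugsiyy]
C Vowel Epenthesis: [yugsiyy] → [yugsiyiy]
Rule B changed 1 position(s).

1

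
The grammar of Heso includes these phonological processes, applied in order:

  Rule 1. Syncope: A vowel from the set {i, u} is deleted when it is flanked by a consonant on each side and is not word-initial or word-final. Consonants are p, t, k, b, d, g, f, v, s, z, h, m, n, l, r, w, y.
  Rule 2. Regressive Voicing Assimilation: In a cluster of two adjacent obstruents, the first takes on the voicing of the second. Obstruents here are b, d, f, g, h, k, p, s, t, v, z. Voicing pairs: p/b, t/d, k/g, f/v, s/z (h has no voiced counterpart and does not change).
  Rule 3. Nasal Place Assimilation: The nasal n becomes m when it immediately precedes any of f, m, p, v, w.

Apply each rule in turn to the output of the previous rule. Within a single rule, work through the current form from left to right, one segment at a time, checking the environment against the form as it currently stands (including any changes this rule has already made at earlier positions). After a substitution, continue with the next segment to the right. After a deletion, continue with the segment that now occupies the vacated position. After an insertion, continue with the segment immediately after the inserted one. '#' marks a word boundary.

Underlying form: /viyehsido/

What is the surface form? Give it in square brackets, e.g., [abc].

[vyehzdo]

Rule 1 Syncope: [viyehsido] → [vyehsdo]
Rule 2 Regressive Voicing Assimilation: [vyehsdo] → [vyehzdo]
Rule 3 Nasal Place Assimilation: no change — [vyehzdo]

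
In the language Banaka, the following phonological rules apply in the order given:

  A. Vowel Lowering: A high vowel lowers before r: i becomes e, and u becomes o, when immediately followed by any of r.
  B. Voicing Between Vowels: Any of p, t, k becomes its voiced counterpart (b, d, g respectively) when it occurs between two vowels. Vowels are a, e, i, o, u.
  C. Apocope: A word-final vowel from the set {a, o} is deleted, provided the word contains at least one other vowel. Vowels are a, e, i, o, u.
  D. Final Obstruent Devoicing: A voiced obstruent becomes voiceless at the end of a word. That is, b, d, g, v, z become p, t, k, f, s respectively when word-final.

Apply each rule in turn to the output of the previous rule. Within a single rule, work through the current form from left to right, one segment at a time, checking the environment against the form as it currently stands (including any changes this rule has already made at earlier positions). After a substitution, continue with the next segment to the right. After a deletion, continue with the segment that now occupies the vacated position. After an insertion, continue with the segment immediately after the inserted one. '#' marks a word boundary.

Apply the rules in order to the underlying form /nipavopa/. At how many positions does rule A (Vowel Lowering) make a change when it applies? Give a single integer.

0

A Vowel Lowering: no change — [nipavopa]
B Voicing Between Vowels: [nipavopa] → [nibavoba]
C Apocope: [nibavoba] → [nibavob]
D Final Obstruent Devoicing: [nibavob] → [nibavop]
Rule A changed 0 position(s).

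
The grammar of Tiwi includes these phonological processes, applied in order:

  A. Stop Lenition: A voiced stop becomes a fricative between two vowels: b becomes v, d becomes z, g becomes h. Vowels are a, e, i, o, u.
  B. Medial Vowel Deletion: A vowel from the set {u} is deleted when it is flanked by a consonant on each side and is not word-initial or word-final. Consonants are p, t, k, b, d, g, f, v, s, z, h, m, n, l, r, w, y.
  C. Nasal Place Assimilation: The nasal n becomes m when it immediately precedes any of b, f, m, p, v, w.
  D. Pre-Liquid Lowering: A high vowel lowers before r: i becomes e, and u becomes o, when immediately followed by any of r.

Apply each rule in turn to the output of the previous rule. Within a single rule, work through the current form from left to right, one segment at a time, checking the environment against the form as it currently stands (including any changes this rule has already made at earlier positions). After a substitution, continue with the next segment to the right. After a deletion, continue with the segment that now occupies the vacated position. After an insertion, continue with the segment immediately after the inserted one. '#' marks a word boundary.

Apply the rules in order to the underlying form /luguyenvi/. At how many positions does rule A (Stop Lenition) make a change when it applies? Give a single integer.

1

A Stop Lenition: [luguyenvi] → [luhuyenvi]
B Medial Vowel Deletion: [luhuyenvi] → [lhyenvi]
C Nasal Place Assimilation: [lhyenvi] → [lhyemvi]
D Pre-Liquid Lowering: no change — [lhyemvi]
Rule A changed 1 position(s).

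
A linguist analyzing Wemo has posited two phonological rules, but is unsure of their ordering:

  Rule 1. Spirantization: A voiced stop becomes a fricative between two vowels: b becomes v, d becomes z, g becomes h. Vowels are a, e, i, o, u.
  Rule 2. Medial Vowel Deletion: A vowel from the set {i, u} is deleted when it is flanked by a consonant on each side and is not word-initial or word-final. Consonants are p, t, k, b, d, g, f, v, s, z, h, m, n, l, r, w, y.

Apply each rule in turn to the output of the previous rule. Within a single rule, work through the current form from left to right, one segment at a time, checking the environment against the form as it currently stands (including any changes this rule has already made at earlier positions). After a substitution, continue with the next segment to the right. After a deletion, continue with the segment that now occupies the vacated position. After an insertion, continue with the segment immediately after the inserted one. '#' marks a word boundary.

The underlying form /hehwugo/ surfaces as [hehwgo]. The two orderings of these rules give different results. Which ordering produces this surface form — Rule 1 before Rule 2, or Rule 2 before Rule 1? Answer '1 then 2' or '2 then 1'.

2 then 1

Order 1 then 2:
  1 Spirantization: [hehwugo] → [hehwuho]
  2 Medial Vowel Deletion: [hehwuho] → [hehwho]
  result: [hehwho]
Order 2 then 1:
  2 Medial Vowel Deletion: [hehwugo] → [hehwgo]
  1 Spirantization: no change — [hehwgo]
  result: [hehwgo]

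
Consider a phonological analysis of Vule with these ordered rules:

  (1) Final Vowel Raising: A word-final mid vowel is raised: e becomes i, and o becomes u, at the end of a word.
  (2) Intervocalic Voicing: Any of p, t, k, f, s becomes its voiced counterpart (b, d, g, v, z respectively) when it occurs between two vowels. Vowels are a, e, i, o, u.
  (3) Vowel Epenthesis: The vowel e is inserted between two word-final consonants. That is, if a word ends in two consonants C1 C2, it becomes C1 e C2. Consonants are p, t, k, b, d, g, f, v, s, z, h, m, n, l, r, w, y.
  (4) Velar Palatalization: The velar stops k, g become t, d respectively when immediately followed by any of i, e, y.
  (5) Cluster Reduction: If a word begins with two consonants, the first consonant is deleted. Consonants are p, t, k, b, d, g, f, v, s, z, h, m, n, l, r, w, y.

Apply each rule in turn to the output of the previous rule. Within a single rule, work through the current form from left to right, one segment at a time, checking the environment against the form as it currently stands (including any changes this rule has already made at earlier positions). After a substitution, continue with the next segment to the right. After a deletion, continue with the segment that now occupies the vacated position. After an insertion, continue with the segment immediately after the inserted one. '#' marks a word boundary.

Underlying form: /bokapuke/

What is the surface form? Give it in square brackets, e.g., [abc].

(1) Final Vowel Raising: [bokapuke] → [bokapuki]
(2) Intervocalic Voicing: [bokapuki] → [bogabugi]
(3) Vowel Epenthesis: no change — [bogabugi]
(4) Velar Palatalization: [bogabugi] → [bogabudi]
(5) Cluster Reduction: no change — [bogabudi]

[bogabudi]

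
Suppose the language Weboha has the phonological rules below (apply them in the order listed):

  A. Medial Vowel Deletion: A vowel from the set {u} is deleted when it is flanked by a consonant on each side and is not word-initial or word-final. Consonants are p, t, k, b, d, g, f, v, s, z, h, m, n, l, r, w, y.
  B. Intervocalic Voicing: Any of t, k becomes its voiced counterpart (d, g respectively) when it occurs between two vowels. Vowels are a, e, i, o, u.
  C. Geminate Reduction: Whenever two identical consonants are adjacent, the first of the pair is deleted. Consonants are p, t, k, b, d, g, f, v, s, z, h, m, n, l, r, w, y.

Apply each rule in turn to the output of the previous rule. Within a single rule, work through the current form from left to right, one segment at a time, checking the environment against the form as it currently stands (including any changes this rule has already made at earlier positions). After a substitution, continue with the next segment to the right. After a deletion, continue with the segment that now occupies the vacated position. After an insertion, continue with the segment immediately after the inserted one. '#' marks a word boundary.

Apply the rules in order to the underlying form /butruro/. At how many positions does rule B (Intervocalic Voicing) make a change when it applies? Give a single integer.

0

A Medial Vowel Deletion: [butruro] → [btrro]
B Intervocalic Voicing: no change — [btrro]
C Geminate Reduction: [btrro] → [btro]
Rule B changed 0 position(s).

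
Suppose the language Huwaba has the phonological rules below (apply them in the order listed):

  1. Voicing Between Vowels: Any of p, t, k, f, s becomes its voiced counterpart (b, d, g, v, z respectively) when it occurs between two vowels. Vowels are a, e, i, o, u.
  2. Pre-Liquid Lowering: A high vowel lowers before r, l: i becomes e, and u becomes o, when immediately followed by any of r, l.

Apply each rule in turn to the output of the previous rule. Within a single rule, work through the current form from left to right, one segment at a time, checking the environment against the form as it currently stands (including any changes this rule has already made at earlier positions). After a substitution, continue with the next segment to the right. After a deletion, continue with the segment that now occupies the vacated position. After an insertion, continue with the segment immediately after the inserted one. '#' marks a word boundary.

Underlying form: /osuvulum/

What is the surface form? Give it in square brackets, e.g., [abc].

[ozuvolum]

1 Voicing Between Vowels: [osuvulum] → [ozuvulum]
2 Pre-Liquid Lowering: [ozuvulum] → [ozuvolum]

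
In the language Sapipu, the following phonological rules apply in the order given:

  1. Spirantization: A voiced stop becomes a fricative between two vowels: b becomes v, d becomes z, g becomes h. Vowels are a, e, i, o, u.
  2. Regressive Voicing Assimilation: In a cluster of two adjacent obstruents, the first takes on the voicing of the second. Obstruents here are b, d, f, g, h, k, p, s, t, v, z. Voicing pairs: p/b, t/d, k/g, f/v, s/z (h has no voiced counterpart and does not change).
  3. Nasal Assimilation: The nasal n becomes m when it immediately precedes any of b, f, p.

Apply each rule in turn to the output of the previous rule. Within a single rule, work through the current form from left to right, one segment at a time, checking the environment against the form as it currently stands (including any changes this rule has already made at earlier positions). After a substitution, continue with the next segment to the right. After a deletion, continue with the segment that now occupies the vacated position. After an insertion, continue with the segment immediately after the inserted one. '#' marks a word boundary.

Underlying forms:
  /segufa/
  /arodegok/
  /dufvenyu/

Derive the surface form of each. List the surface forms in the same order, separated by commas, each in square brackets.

[sehufa], [arozehok], [duvvenyu]

/segufa/:
  1 Spirantization: [segufa] → [sehufa]
  2 Regressive Voicing Assimilation: no change — [sehufa]
  3 Nasal Assimilation: no change — [sehufa]
/arodegok/:
  1 Spirantization: [arodegok] → [arozehok]
  2 Regressive Voicing Assimilation: no change — [arozehok]
  3 Nasal Assimilation: no change — [arozehok]
/dufvenyu/:
  1 Spirantization: no change — [dufvenyu]
  2 Regressive Voicing Assimilation: [dufvenyu] → [duvvenyu]
  3 Nasal Assimilation: no change — [duvvenyu]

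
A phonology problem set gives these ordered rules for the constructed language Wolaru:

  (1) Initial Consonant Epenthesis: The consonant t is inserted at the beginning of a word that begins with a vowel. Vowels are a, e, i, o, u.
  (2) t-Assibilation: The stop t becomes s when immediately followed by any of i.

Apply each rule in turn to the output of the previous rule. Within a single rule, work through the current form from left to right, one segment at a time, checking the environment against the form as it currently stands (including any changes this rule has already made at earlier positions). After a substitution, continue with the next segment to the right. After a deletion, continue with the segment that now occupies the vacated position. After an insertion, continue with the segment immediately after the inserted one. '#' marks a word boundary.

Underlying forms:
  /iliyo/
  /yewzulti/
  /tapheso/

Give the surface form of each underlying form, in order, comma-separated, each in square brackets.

[siliyo], [yewzulsi], [tapheso]

/iliyo/:
  (1) Initial Consonant Epenthesis: [iliyo] → [tiliyo]
  (2) t-Assibilation: [tiliyo] → [siliyo]
/yewzulti/:
  (1) Initial Consonant Epenthesis: no change — [yewzulti]
  (2) t-Assibilation: [yewzulti] → [yewzulsi]
/tapheso/:
  (1) Initial Consonant Epenthesis: no change — [tapheso]
  (2) t-Assibilation: no change — [tapheso]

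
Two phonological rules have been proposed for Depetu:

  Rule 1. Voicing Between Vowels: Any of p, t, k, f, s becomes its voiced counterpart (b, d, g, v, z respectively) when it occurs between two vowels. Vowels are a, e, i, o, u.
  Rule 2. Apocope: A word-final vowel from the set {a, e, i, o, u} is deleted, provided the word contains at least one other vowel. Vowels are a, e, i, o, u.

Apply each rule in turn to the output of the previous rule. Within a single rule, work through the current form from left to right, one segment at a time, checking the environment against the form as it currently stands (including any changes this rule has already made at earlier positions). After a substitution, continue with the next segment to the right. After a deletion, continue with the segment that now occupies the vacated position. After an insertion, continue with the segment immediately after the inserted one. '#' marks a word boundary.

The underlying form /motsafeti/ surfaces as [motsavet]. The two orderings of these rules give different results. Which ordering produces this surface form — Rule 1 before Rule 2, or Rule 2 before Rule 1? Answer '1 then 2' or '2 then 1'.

2 then 1

Order 1 then 2:
  1 Voicing Between Vowels: [motsafeti] → [motsavedi]
  2 Apocope: [motsavedi] → [motsaved]
  result: [motsaved]
Order 2 then 1:
  2 Apocope: [motsafeti] → [motsafet]
  1 Voicing Between Vowels: [motsafet] → [motsavet]
  result: [motsavet]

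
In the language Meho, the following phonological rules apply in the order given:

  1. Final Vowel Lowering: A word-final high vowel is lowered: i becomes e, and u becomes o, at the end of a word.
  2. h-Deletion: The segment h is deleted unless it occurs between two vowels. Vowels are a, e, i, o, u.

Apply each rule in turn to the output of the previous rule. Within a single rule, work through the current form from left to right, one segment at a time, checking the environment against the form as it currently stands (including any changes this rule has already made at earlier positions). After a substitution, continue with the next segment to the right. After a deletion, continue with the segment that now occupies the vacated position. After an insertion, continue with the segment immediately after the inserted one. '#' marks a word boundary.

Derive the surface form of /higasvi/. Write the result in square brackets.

1 Final Vowel Lowering: [higasvi] → [higasve]
2 h-Deletion: [higasve] → [igasve]

[igasve]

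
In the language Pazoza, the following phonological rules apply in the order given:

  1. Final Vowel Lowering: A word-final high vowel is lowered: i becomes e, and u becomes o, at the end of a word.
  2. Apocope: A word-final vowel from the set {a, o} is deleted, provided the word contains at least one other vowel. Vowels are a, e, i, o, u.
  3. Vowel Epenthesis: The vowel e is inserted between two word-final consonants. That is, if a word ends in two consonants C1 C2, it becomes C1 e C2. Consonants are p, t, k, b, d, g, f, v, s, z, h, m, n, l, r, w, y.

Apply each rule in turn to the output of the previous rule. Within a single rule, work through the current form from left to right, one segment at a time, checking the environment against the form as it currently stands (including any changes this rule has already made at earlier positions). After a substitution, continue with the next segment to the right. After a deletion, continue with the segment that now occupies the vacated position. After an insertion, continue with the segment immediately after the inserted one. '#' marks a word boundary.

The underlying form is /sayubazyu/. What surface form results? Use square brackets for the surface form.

1 Final Vowel Lowering: [sayubazyu] → [sayubazyo]
2 Apocope: [sayubazyo] → [sayubazy]
3 Vowel Epenthesis: [sayubazy] → [sayubazey]

[sayubazey]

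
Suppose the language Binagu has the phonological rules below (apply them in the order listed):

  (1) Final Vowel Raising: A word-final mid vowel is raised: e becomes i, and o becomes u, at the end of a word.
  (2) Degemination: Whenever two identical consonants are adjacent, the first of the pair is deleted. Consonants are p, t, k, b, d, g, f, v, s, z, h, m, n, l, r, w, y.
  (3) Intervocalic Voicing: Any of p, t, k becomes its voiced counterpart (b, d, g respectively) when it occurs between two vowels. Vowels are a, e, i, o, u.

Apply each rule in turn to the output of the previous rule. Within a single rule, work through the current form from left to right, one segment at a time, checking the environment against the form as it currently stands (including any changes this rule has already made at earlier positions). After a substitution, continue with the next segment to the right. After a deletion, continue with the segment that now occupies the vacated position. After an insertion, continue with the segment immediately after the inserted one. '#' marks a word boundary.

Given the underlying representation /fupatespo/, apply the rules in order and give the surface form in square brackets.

[fubadespu]

(1) Final Vowel Raising: [fupatespo] → [fupatespu]
(2) Degemination: no change — [fupatespu]
(3) Intervocalic Voicing: [fupatespu] → [fubadespu]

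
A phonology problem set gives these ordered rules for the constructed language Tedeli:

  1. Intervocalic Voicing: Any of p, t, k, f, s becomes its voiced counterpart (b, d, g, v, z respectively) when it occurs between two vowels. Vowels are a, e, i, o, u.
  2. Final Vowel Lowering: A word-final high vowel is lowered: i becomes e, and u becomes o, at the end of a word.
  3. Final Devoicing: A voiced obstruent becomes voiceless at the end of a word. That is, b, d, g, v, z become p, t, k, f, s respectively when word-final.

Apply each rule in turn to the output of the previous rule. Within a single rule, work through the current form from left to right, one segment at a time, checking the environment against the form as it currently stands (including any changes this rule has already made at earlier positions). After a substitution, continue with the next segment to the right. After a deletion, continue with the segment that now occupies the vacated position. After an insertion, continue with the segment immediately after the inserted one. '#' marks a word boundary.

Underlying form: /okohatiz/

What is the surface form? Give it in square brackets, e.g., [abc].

1 Intervocalic Voicing: [okohatiz] → [ogohadiz]
2 Final Vowel Lowering: no change — [ogohadiz]
3 Final Devoicing: [ogohadiz] → [ogohadis]

[ogohadis]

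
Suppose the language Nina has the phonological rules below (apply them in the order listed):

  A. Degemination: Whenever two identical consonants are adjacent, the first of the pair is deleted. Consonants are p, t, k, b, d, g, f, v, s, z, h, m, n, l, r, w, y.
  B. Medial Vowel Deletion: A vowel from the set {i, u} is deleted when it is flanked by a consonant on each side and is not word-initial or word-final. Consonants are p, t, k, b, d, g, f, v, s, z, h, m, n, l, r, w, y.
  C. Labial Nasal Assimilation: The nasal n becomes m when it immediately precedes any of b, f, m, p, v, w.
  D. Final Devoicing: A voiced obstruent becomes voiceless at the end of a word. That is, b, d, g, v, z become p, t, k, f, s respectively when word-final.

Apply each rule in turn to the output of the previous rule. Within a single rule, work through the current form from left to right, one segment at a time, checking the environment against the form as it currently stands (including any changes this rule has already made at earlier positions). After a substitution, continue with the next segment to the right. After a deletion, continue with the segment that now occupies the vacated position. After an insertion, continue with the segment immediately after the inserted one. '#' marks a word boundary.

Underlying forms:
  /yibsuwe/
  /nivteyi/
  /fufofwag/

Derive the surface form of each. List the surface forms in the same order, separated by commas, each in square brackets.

[ybswe], [mvteyi], [ffofwak]

/yibsuwe/:
  A Degemination: no change — [yibsuwe]
  B Medial Vowel Deletion: [yibsuwe] → [ybswe]
  C Labial Nasal Assimilation: no change — [ybswe]
  D Final Devoicing: no change — [ybswe]
/nivteyi/:
  A Degemination: no change — [nivteyi]
  B Medial Vowel Deletion: [nivteyi] → [nvteyi]
  C Labial Nasal Assimilation: [nvteyi] → [mvteyi]
  D Final Devoicing: no change — [mvteyi]
/fufofwag/:
  A Degemination: no change — [fufofwag]
  B Medial Vowel Deletion: [fufofwag] → [ffofwag]
  C Labial Nasal Assimilation: no change — [ffofwag]
  D Final Devoicing: [ffofwag] → [ffofwak]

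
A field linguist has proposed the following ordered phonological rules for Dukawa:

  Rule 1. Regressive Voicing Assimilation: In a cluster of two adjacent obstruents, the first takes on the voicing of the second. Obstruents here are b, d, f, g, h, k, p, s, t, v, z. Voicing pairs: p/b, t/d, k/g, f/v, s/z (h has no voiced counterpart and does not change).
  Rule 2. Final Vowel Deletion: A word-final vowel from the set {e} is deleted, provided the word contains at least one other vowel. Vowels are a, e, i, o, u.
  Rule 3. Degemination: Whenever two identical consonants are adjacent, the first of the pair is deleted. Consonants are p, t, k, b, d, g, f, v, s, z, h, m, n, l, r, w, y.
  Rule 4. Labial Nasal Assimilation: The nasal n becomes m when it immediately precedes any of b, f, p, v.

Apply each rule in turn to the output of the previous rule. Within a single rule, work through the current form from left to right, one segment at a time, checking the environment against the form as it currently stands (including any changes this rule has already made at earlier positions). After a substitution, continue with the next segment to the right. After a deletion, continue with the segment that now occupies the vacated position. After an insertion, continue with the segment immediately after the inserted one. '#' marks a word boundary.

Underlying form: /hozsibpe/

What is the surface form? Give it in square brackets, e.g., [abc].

Rule 1 Regressive Voicing Assimilation: [hozsibpe] → [hossippe]
Rule 2 Final Vowel Deletion: [hossippe] → [hossipp]
Rule 3 Degemination: [hossipp] → [hosip]
Rule 4 Labial Nasal Assimilation: no change — [hosip]

[hosip]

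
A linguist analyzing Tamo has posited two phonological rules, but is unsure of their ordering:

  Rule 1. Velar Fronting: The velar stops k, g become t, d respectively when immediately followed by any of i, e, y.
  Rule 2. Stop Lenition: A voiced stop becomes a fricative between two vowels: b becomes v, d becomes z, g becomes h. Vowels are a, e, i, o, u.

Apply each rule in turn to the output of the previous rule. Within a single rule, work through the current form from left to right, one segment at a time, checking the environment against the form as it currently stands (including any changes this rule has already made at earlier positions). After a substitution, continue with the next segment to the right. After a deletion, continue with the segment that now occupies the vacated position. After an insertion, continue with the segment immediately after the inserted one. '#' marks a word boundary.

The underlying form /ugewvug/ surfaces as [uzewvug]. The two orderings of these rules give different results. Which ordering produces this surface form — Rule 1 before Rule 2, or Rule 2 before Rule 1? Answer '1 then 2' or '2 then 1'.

1 then 2

Order 1 then 2:
  1 Velar Fronting: [ugewvug] → [udewvug]
  2 Stop Lenition: [udewvug] → [uzewvug]
  result: [uzewvug]
Order 2 then 1:
  2 Stop Lenition: [ugewvug] → [uhewvug]
  1 Velar Fronting: no change — [uhewvug]
  result: [uhewvug]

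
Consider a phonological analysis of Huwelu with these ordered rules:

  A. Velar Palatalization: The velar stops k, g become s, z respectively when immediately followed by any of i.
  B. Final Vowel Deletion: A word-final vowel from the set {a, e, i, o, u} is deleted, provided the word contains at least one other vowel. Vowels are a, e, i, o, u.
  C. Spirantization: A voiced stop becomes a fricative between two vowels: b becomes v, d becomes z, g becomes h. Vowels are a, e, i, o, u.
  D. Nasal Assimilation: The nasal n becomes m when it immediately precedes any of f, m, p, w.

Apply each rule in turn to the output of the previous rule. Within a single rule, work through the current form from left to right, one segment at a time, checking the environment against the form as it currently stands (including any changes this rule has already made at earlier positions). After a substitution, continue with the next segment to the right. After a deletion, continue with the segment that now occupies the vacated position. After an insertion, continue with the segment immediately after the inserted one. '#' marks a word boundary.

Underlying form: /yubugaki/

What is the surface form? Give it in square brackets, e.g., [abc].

A Velar Palatalization: [yubugaki] → [yubugasi]
B Final Vowel Deletion: [yubugasi] → [yubugas]
C Spirantization: [yubugas] → [yuvuhas]
D Nasal Assimilation: no change — [yuvuhas]

[yuvuhas]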